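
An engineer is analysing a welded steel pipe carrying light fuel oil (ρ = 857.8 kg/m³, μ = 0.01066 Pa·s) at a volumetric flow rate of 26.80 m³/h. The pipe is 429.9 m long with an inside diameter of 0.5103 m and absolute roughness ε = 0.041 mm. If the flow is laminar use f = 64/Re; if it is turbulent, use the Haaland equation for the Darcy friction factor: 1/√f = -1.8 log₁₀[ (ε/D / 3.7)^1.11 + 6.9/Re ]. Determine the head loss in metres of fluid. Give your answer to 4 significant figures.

Q = 26.80 m³/h = 26.80/3600 = 0.007444 m³/s.
Cross-sectional area A = πD²/4 = π(0.5103)²/4 = 0.2045 m²; mean velocity V = Q/A = 0.007444/0.2045 = 0.0364 m/s.
Reynolds number Re = ρVD/μ = 857.8 · 0.0364 · 0.5103 / 0.0107 = 1495.
Re < 2300 → laminar flow, so f = 64/Re = 64/1495 = 0.04282 (the turbulent correlation is not needed).
Darcy-Weisbach: ΔP = f(L/D)(ρV²/2) = 0.04282·(429.9/0.5103)·(857.8·0.0364²/2) = 0.04282·842.4·0.5682 = 20.5 Pa.
Head loss h_f = ΔP/(ρg) = 20.5/(857.8·9.81) = 0.002436 m.

h_f ≈ 0.002436 m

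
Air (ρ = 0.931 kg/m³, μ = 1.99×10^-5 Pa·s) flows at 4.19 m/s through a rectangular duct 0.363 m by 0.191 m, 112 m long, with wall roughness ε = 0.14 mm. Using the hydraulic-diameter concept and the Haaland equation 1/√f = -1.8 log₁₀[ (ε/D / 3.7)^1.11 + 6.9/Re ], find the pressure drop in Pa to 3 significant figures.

ΔP ≈ 82.3 Pa

Hydraulic diameter D_h = 4A/P = 4·(0.363·0.191)/(2·(0.363+0.191)) = 0.2773/1.108 = 0.2503 m.
Re = ρVD_h/μ = 0.931·4.19·0.2503/1.99e-05 = 4.906e+04.
ε/D_h = 0.00014/0.2503 = 0.000559; Haaland gives 1/√f = -1.8 log₁₀[5.74e-05+0.000141] = 6.666, so f = 0.02251.
ΔP = f(L/D_h)(ρV²/2) = 0.02251·112/0.2503·8.172 = 82.3 Pa.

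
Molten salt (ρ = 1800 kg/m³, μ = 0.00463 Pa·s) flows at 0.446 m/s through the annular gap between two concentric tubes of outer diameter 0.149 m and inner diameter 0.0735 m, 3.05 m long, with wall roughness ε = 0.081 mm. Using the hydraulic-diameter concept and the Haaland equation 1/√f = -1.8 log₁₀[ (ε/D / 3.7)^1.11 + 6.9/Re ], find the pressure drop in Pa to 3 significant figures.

Hydraulic diameter D_h = 4A/P = D_o - D_i = 0.149 - 0.0735 = 0.0755 m.
Re = ρVD_h/μ = 1800·0.446·0.0755/0.00463 = 1.309e+04.
ε/D_h = 8.1e-05/0.0755 = 0.00107; Haaland gives 1/√f = -1.8 log₁₀[0.000118+0.000527] = 5.742, so f = 0.03033.
ΔP = f(L/D_h)(ρV²/2) = 0.03033·3.05/0.0755·179 = 219.3 Pa.

ΔP ≈ 219 Pa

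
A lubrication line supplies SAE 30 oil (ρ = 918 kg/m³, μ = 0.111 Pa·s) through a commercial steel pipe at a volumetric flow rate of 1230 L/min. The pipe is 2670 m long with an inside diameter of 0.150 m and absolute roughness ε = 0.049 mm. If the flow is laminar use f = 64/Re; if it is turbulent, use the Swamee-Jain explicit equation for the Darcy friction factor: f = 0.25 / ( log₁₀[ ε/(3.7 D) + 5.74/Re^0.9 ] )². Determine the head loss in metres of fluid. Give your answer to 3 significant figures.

Q = 1230 L/min = 1230/60000 = 0.0205 m³/s.
Cross-sectional area A = πD²/4 = π(0.15)²/4 = 0.01767 m²; mean velocity V = Q/A = 0.0205/0.01767 = 1.16 m/s.
Reynolds number Re = ρVD/μ = 918 · 1.16 · 0.15 / 0.111 = 1439.
Re < 2300 → laminar flow, so f = 64/Re = 64/1439 = 0.04447 (the turbulent correlation is not needed).
Darcy-Weisbach: ΔP = f(L/D)(ρV²/2) = 0.04447·(2670/0.15)·(918·1.16²/2) = 0.04447·1.78e+04·617.7 = 4.89e+05 Pa.
Head loss h_f = ΔP/(ρg) = 4.89e+05/(918·9.81) = 54.3 m.

h_f ≈ 54.3 m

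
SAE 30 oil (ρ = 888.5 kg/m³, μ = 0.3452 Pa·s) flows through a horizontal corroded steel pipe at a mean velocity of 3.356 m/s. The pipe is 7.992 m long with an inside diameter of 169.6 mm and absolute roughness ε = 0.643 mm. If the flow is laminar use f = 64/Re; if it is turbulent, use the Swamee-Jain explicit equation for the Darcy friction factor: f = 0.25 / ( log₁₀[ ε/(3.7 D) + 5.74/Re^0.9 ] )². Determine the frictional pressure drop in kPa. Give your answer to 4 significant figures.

ΔP ≈ 10.30 kPa

Reynolds number Re = ρVD/μ = 888.5 · 3.356 · 0.1696 / 0.345 = 1465.
Re < 2300 → laminar flow, so f = 64/Re = 64/1465 = 0.04369 (the turbulent correlation is not needed).
Darcy-Weisbach: ΔP = f(L/D)(ρV²/2) = 0.04369·(7.992/0.1696)·(888.5·3.356²/2) = 0.04369·47.12·5003 = 1.03e+04 Pa.
ΔP = 1.03e+04 Pa = 10.30 kPa.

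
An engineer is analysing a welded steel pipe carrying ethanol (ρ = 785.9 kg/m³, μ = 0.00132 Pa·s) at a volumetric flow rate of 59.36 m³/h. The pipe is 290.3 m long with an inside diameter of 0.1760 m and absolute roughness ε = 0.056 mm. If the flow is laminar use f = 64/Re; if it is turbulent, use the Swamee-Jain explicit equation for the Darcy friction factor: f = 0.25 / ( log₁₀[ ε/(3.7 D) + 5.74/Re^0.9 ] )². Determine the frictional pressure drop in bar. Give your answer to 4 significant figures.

ΔP ≈ 0.06155 bar

Q = 59.36 m³/h = 59.36/3600 = 0.01649 m³/s.
Cross-sectional area A = πD²/4 = π(0.176)²/4 = 0.02433 m²; mean velocity V = Q/A = 0.01649/0.02433 = 0.6778 m/s.
Reynolds number Re = ρVD/μ = 785.9 · 0.6778 · 0.176 / 0.00132 = 7.102e+04.
Re > 4000 → turbulent. Relative roughness ε/D = 5.6e-05/0.176 = 0.000318. Swamee-Jain: f = 0.25/(log₁₀[0.000318/3.7 + 5.74/7.102e+04^0.9])² = 0.25/(log₁₀[8.6e-05 + 0.000247])² = 0.25/(-3.478)² = 0.02067.
Darcy-Weisbach: ΔP = f(L/D)(ρV²/2) = 0.02067·(290.3/0.176)·(785.9·0.6778²/2) = 0.02067·1649·180.5 = 6155 Pa.
ΔP = 6155 Pa = 0.06155 bar.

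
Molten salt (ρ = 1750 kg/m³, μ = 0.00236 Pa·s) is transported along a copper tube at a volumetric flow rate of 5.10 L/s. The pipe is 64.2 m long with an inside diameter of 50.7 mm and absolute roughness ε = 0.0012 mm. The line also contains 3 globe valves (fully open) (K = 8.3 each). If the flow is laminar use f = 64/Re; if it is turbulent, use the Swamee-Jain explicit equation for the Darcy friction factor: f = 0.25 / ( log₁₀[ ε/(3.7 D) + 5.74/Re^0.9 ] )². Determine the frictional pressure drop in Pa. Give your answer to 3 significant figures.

ΔP ≈ 268000 Pa

Q = 5.10 L/s = 5.10/1000 = 0.0051 m³/s.
Cross-sectional area A = πD²/4 = π(0.0507)²/4 = 0.002019 m²; mean velocity V = Q/A = 0.0051/0.002019 = 2.526 m/s.
Reynolds number Re = ρVD/μ = 1750 · 2.526 · 0.0507 / 0.00236 = 9.497e+04.
Re > 4000 → turbulent. Relative roughness ε/D = 1.2e-06/0.0507 = 2.37e-05. Swamee-Jain: f = 0.25/(log₁₀[2.37e-05/3.7 + 5.74/9.497e+04^0.9])² = 0.25/(log₁₀[6.4e-06 + 0.00019])² = 0.25/(-3.707)² = 0.0182.
Total minor-loss coefficient ΣK = 3·8.3 = 24.9.
ΔP = [f·L/D + ΣK]·(ρV²/2) = [0.0182·64.2/0.0507 + 24.9]·(1750·2.526²/2) = [23.04 + 24.9]·5584 = 2.677e+05 Pa.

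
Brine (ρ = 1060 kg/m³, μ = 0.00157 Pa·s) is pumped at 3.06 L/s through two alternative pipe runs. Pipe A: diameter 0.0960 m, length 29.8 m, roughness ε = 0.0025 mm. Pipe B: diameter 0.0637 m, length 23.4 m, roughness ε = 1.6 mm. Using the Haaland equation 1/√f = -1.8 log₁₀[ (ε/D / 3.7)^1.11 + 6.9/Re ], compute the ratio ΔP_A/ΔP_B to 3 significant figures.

Pipe A: V = Q/A = 0.00306/0.007238 = 0.4228 m/s; Re = 2.74e+04; ε/D = 2.6e-05; Haaland → f = 0.02387; ΔP_A = f(L/D)(ρV²/2) = 701.9 Pa.
Pipe B: V = Q/A = 0.00306/0.003187 = 0.9602 m/s; Re = 4.13e+04; ε/D = 0.0251; Haaland → f = 0.0541; ΔP_B = f(L/D)(ρV²/2) = 9710 Pa.
ΔP_A/ΔP_B = 701.9/9710 = 0.0723.

ΔP_A/ΔP_B ≈ 0.0723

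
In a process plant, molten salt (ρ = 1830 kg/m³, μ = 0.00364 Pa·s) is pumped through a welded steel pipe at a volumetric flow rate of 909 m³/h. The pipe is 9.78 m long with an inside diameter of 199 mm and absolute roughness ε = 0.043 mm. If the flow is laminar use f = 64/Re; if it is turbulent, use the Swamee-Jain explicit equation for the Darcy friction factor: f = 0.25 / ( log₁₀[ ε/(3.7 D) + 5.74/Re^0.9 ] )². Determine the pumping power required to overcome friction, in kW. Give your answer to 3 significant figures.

P ≈ 11.3 kW

Q = 909 m³/h = 909/3600 = 0.2525 m³/s.
Cross-sectional area A = πD²/4 = π(0.199)²/4 = 0.0311 m²; mean velocity V = Q/A = 0.2525/0.0311 = 8.118 m/s.
Reynolds number Re = ρVD/μ = 1830 · 8.118 · 0.199 / 0.00364 = 8.122e+05.
Re > 4000 → turbulent. Relative roughness ε/D = 4.3e-05/0.199 = 0.000216. Swamee-Jain: f = 0.25/(log₁₀[0.000216/3.7 + 5.74/8.122e+05^0.9])² = 0.25/(log₁₀[5.84e-05 + 2.76e-05])² = 0.25/(-4.066)² = 0.01512.
Darcy-Weisbach: ΔP = f(L/D)(ρV²/2) = 0.01512·(9.78/0.199)·(1830·8.118²/2) = 0.01512·49.15·6.03e+04 = 4.482e+04 Pa.
Pumping power P = QΔP = 0.2525·4.482e+04 = 11320 W = 11.3 kW.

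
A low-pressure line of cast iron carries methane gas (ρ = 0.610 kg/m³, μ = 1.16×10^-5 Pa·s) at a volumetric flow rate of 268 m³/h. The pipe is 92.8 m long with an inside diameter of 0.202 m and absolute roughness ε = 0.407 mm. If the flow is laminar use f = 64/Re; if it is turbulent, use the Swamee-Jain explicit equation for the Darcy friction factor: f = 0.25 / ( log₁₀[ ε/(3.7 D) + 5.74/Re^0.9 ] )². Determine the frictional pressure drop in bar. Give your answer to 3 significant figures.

ΔP ≈ 2.21×10^-4 bar

Q = 268 m³/h = 268/3600 = 0.07444 m³/s.
Cross-sectional area A = πD²/4 = π(0.202)²/4 = 0.03205 m²; mean velocity V = Q/A = 0.07444/0.03205 = 2.323 m/s.
Reynolds number Re = ρVD/μ = 0.61 · 2.323 · 0.202 / 1.16e-05 = 2.468e+04.
Re > 4000 → turbulent. Relative roughness ε/D = 0.000407/0.202 = 0.00201. Swamee-Jain: f = 0.25/(log₁₀[0.00201/3.7 + 5.74/2.468e+04^0.9])² = 0.25/(log₁₀[0.000545 + 0.00064])² = 0.25/(-2.927)² = 0.02919.
Darcy-Weisbach: ΔP = f(L/D)(ρV²/2) = 0.02919·(92.8/0.202)·(0.61·2.323²/2) = 0.02919·459.4·1.646 = 22.07 Pa.
ΔP = 22.07 Pa = 2.21×10^-4 bar.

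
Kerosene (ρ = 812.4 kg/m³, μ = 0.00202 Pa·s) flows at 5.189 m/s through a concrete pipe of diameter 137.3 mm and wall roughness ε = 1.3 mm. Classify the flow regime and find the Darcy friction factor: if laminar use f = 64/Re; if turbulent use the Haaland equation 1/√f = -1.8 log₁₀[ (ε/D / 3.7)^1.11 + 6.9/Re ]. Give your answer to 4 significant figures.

Re = ρVD/μ = 812.4·5.189·0.1373/0.00202 = 2.865e+05.
Re > 4000 → turbulent. ε/D = 0.0013/0.1373 = 0.00947; Haaland: 1/√f = -1.8 log₁₀[0.00133 + 2.41e-05] = 5.165, so f = 0.03749.

f ≈ 0.03749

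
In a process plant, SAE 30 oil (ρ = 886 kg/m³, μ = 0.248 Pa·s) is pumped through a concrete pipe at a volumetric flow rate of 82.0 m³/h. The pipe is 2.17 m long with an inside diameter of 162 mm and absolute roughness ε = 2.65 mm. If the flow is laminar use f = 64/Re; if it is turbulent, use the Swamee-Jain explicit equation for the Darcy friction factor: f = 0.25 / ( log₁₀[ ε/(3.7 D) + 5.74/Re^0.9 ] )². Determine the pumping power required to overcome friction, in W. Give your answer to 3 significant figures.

Q = 82.0 m³/h = 82.0/3600 = 0.02278 m³/s.
Cross-sectional area A = πD²/4 = π(0.162)²/4 = 0.02061 m²; mean velocity V = Q/A = 0.02278/0.02061 = 1.105 m/s.
Reynolds number Re = ρVD/μ = 886 · 1.105 · 0.162 / 0.248 = 639.6.
Re < 2300 → laminar flow, so f = 64/Re = 64/639.6 = 0.1001 (the turbulent correlation is not needed).
Darcy-Weisbach: ΔP = f(L/D)(ρV²/2) = 0.1001·(2.17/0.162)·(886·1.105²/2) = 0.1001·13.4·541 = 725.1 Pa.
Pumping power P = QΔP = 0.02278·725.1 = 16.52 W = 16.5 W.

P ≈ 16.5 W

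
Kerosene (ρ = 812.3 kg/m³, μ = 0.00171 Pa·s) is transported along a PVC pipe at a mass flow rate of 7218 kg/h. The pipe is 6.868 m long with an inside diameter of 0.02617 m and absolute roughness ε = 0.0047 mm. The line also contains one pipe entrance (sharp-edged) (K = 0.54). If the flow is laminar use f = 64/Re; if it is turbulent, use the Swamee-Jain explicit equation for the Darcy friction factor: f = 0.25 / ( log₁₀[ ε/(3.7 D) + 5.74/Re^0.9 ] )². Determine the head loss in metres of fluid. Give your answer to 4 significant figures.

h_f ≈ 6.473 m

ṁ = 7218 kg/h = 7218/3600 = 2.005 kg/s.
A = πD²/4 = π(0.02617)²/4 = 0.0005379 m²; mean velocity V = ṁ/(ρA) = 2.005/(812.3 · 0.0005379) = 4.589 m/s.
Reynolds number Re = ρVD/μ = 812.3 · 4.589 · 0.02617 / 0.00171 = 5.705e+04.
Re > 4000 → turbulent. Relative roughness ε/D = 4.7e-06/0.02617 = 0.00018. Swamee-Jain: f = 0.25/(log₁₀[0.00018/3.7 + 5.74/5.705e+04^0.9])² = 0.25/(log₁₀[4.85e-05 + 0.000301])² = 0.25/(-3.457)² = 0.02092.
Total minor-loss coefficient ΣK = 1·0.54 = 0.54.
ΔP = [f·L/D + ΣK]·(ρV²/2) = [0.02092·6.868/0.02617 + 0.54]·(812.3·4.589²/2) = [5.491 + 0.54]·8552 = 5.158e+04 Pa.
Head loss h_f = ΔP/(ρg) = 5.158e+04/(812.3·9.81) = 6.473 m.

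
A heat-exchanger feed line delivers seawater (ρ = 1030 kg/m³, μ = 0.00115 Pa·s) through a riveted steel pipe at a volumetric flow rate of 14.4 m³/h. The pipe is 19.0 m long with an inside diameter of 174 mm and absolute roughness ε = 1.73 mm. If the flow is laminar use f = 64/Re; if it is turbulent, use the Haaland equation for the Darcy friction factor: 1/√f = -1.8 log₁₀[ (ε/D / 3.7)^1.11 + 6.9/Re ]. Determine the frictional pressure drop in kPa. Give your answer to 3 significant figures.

Q = 14.4 m³/h = 14.4/3600 = 0.004 m³/s.
Cross-sectional area A = πD²/4 = π(0.174)²/4 = 0.02378 m²; mean velocity V = Q/A = 0.004/0.02378 = 0.1682 m/s.
Reynolds number Re = ρVD/μ = 1030 · 0.1682 · 0.174 / 0.00115 = 2.622e+04.
Re > 4000 → turbulent. Relative roughness ε/D = 0.00173/0.174 = 0.00994. Haaland: 1/√f = -1.8 log₁₀[(0.00994/3.7)^1.11 + 6.9/2.622e+04] = -1.8 log₁₀[0.0014 + 0.000263] = 5.002, so f = 0.03997.
Darcy-Weisbach: ΔP = f(L/D)(ρV²/2) = 0.03997·(19/0.174)·(1030·0.1682²/2) = 0.03997·109.2·14.57 = 63.61 Pa.
ΔP = 63.61 Pa = 0.0636 kPa.

ΔP ≈ 0.0636 kPa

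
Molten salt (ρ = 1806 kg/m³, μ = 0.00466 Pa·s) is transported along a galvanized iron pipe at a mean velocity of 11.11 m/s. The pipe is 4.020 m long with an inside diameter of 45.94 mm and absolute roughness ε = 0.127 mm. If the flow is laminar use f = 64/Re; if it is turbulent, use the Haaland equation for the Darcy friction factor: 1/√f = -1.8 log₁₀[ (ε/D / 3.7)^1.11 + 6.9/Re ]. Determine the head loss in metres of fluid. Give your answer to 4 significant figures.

h_f ≈ 14.46 m

Reynolds number Re = ρVD/μ = 1806 · 11.11 · 0.04594 / 0.00466 = 1.978e+05.
Re > 4000 → turbulent. Relative roughness ε/D = 0.000127/0.04594 = 0.00276. Haaland: 1/√f = -1.8 log₁₀[(0.00276/3.7)^1.11 + 6.9/1.978e+05] = -1.8 log₁₀[0.000338 + 3.49e-05] = 6.17, so f = 0.02627.
Darcy-Weisbach: ΔP = f(L/D)(ρV²/2) = 0.02627·(4.02/0.04594)·(1806·11.11²/2) = 0.02627·87.51·1.115e+05 = 2.562e+05 Pa.
Head loss h_f = ΔP/(ρg) = 2.562e+05/(1806·9.81) = 14.46 m.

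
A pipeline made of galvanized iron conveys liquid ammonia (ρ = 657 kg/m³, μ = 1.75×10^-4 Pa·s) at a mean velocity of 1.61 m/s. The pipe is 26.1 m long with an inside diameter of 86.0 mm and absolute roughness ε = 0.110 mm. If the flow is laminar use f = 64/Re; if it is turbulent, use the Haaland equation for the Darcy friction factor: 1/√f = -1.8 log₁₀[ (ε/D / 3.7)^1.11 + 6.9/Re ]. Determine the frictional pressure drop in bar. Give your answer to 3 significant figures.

ΔP ≈ 0.0551 bar

Reynolds number Re = ρVD/μ = 657 · 1.61 · 0.086 / 0.000175 = 5.198e+05.
Re > 4000 → turbulent. Relative roughness ε/D = 0.00011/0.086 = 0.00128. Haaland: 1/√f = -1.8 log₁₀[(0.00128/3.7)^1.11 + 6.9/5.198e+05] = -1.8 log₁₀[0.000144 + 1.33e-05] = 6.847, so f = 0.02133.
Darcy-Weisbach: ΔP = f(L/D)(ρV²/2) = 0.02133·(26.1/0.086)·(657·1.61²/2) = 0.02133·303.5·851.5 = 5513 Pa.
ΔP = 5513 Pa = 0.0551 bar.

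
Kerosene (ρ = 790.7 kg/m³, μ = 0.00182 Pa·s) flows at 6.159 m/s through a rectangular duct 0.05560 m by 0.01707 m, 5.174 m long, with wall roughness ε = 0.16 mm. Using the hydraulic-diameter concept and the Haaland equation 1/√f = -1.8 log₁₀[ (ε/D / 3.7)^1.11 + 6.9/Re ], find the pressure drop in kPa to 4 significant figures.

ΔP ≈ 99.37 kPa

Hydraulic diameter D_h = 4A/P = 4·(0.0556·0.01707)/(2·(0.0556+0.01707)) = 0.003796/0.1453 = 0.02612 m.
Re = ρVD_h/μ = 790.7·6.159·0.02612/0.00182 = 6.989e+04.
ε/D_h = 0.00016/0.02612 = 0.00613; Haaland gives 1/√f = -1.8 log₁₀[0.000818+9.87e-05] = 5.468, so f = 0.03345.
ΔP = f(L/D_h)(ρV²/2) = 0.03345·5.174/0.02612·1.5e+04 = 9.937e+04 Pa.
ΔP = 99.37 kPa.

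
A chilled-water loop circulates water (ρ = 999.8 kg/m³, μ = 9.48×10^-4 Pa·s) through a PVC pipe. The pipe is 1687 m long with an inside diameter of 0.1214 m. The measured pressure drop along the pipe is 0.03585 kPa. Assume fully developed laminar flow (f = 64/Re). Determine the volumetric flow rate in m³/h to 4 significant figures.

For laminar flow, f = 64/Re with Re = ρVD/μ, so Darcy-Weisbach reduces to ΔP = 32μLV/D². Solving for V: V = ΔP·D²/(32μL) = 35.85·(0.1214)²/(32·0.000948·1687) = 0.01032 m/s.
Check: Re = ρVD/μ = 999.8·0.01032·0.1214/0.000948 = 1322 < 2300, so the laminar assumption holds.
Q = V·A = 0.01032·(π/4·0.1214²) = 0.0001195 m³/s = 0.4302 m³/h.

Q ≈ 0.4302 m³/h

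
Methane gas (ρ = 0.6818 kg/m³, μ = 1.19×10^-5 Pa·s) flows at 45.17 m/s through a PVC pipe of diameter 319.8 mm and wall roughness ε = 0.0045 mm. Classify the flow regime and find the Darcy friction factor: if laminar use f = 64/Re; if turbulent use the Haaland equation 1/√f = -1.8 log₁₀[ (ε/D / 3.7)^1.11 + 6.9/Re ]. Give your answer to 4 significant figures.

f ≈ 0.01219

Re = ρVD/μ = 0.6818·45.17·0.3198/1.19e-05 = 8.276e+05.
Re > 4000 → turbulent. ε/D = 4.5e-06/0.3198 = 1.41e-05; Haaland: 1/√f = -1.8 log₁₀[9.64e-07 + 8.34e-06] = 9.057, so f = 0.01219.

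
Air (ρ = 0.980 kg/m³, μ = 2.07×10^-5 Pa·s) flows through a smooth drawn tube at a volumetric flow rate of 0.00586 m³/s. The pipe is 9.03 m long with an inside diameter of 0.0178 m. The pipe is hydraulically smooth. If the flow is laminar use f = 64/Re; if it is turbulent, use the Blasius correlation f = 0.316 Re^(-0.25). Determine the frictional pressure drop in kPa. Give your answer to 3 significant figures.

Cross-sectional area A = πD²/4 = π(0.0178)²/4 = 0.0002488 m²; mean velocity V = Q/A = 0.00586/0.0002488 = 23.55 m/s.
Reynolds number Re = ρVD/μ = 0.98 · 23.55 · 0.0178 / 2.07e-05 = 1.984e+04.
Re > 4000 → turbulent. Smooth-pipe (Blasius): f = 0.316 Re^(-0.25) = 0.316/(1.984e+04)^0.25 = 0.02662.
Darcy-Weisbach: ΔP = f(L/D)(ρV²/2) = 0.02662·(9.03/0.0178)·(0.98·23.55²/2) = 0.02662·507.3·271.7 = 3670 Pa.
ΔP = 3670 Pa = 3.67 kPa.

ΔP ≈ 3.67 kPa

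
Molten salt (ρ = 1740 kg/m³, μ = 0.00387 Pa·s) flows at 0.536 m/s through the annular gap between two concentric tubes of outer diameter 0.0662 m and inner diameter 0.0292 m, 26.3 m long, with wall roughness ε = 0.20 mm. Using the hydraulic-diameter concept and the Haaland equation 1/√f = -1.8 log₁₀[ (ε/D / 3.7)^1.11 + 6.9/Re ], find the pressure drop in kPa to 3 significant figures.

Hydraulic diameter D_h = 4A/P = D_o - D_i = 0.0662 - 0.0292 = 0.037 m.
Re = ρVD_h/μ = 1740·0.536·0.037/0.00387 = 8917.
ε/D_h = 0.0002/0.037 = 0.00541; Haaland gives 1/√f = -1.8 log₁₀[0.000712+0.000774] = 5.09, so f = 0.03859.
ΔP = f(L/D_h)(ρV²/2) = 0.03859·26.3/0.037·249.9 = 6857 Pa.
ΔP = 6.86 kPa.

ΔP ≈ 6.86 kPa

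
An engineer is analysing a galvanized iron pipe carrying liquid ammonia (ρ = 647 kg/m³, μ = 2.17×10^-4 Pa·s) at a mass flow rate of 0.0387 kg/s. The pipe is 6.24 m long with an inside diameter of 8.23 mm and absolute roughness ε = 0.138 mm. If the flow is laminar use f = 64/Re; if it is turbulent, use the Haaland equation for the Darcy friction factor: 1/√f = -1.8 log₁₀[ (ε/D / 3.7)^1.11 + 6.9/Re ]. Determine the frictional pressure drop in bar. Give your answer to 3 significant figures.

A = πD²/4 = π(0.00823)²/4 = 5.32e-05 m²; mean velocity V = ṁ/(ρA) = 0.0387/(647 · 5.32e-05) = 1.124 m/s.
Reynolds number Re = ρVD/μ = 647 · 1.124 · 0.00823 / 0.000217 = 2.759e+04.
Re > 4000 → turbulent. Relative roughness ε/D = 0.000138/0.00823 = 0.0168. Haaland: 1/√f = -1.8 log₁₀[(0.0168/3.7)^1.11 + 6.9/2.759e+04] = -1.8 log₁₀[0.0025 + 0.00025] = 4.608, so f = 0.04709.
Darcy-Weisbach: ΔP = f(L/D)(ρV²/2) = 0.04709·(6.24/0.00823)·(647·1.124²/2) = 0.04709·758.2·409 = 1.46e+04 Pa.
ΔP = 1.46e+04 Pa = 0.146 bar.

ΔP ≈ 0.146 bar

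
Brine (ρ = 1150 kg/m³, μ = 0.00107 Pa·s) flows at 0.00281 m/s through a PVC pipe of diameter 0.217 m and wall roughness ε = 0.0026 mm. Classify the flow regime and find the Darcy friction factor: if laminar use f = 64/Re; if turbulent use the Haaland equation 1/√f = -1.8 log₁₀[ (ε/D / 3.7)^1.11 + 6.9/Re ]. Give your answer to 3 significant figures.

f ≈ 0.0977

Re = ρVD/μ = 1150·0.00281·0.217/0.00107 = 655.4.
Re < 2300 → laminar, so f = 64/Re = 0.09766 (roughness is irrelevant in laminar flow).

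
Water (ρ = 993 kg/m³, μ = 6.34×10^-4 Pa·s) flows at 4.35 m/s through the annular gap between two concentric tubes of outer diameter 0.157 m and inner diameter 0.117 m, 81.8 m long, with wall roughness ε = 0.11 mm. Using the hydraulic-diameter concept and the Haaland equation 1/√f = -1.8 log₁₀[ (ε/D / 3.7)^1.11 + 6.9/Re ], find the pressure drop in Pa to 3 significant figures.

Hydraulic diameter D_h = 4A/P = D_o - D_i = 0.157 - 0.117 = 0.04 m.
Re = ρVD_h/μ = 993·4.35·0.04/0.000634 = 2.725e+05.
ε/D_h = 0.00011/0.04 = 0.00275; Haaland gives 1/√f = -1.8 log₁₀[0.000336+2.53e-05] = 6.195, so f = 0.02606.
ΔP = f(L/D_h)(ρV²/2) = 0.02606·81.8/0.04·9395 = 5.007e+05 Pa.

ΔP ≈ 501000 Pa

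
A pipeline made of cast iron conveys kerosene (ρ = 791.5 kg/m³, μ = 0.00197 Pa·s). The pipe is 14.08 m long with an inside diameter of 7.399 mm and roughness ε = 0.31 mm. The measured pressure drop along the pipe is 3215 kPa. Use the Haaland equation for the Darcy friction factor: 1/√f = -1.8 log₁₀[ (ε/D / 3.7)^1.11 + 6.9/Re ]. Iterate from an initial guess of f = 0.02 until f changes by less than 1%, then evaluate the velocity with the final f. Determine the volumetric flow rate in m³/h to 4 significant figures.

Q ≈ 1.233 m³/h

Rearranging Darcy-Weisbach: V = √(2·ΔP·D/(f·L·ρ)). With ε/D = 0.00031/0.007399 = 0.0419, iterate starting from f = 0.02:
  f = 0.02 → V = √(2·3.215e+06·0.007399/(0.02·14.08·791.5)) = 14.61 m/s; Re = ρVD/μ = 4.343e+04; f → 0.06676
  f = 0.06676 → V = 7.997 m/s; Re = 2.377e+04; f → 0.06726
Converged (Δf/f < 1%). With the final f = 0.06726: V = √(2·3.215e+06·0.007399/(0.06726·14.08·791.5)) = 7.967 m/s.
Q = V·A = 7.967·(π/4·0.007399²) = 0.0003426 m³/s = 1.233 m³/h.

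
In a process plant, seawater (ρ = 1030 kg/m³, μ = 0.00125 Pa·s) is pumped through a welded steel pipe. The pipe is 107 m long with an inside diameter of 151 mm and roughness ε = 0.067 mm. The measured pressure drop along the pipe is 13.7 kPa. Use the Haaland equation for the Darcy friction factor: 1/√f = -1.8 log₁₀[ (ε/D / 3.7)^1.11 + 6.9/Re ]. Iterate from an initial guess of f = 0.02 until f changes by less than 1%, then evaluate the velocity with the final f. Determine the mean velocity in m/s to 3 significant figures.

V ≈ 1.42 m/s

Rearranging Darcy-Weisbach: V = √(2·ΔP·D/(f·L·ρ)). With ε/D = 6.7e-05/0.151 = 0.000444, iterate starting from f = 0.02:
  f = 0.02 → V = √(2·1.37e+04·0.151/(0.02·107·1030)) = 1.37 m/s; Re = ρVD/μ = 1.705e+05; f → 0.01862
  f = 0.01862 → V = 1.42 m/s; Re = 1.767e+05; f → 0.01856
Converged (Δf/f < 1%). With the final f = 0.01856: V = √(2·1.37e+04·0.151/(0.01856·107·1030)) = 1.422 m/s.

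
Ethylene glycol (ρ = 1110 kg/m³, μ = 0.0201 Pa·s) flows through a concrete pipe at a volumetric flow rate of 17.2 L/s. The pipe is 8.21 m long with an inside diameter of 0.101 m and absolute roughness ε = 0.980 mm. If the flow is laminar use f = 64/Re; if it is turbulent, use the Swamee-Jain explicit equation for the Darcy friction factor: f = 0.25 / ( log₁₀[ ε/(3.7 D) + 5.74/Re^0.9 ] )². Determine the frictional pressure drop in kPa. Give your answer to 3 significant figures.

Q = 17.2 L/s = 17.2/1000 = 0.0172 m³/s.
Cross-sectional area A = πD²/4 = π(0.101)²/4 = 0.008012 m²; mean velocity V = Q/A = 0.0172/0.008012 = 2.147 m/s.
Reynolds number Re = ρVD/μ = 1110 · 2.147 · 0.101 / 0.0201 = 1.197e+04.
Re > 4000 → turbulent. Relative roughness ε/D = 0.00098/0.101 = 0.0097. Swamee-Jain: f = 0.25/(log₁₀[0.0097/3.7 + 5.74/1.197e+04^0.9])² = 0.25/(log₁₀[0.00262 + 0.00123])² = 0.25/(-2.415)² = 0.04288.
Darcy-Weisbach: ΔP = f(L/D)(ρV²/2) = 0.04288·(8.21/0.101)·(1110·2.147²/2) = 0.04288·81.29·2558 = 8915 Pa.
ΔP = 8915 Pa = 8.91 kPa.

ΔP ≈ 8.91 kPa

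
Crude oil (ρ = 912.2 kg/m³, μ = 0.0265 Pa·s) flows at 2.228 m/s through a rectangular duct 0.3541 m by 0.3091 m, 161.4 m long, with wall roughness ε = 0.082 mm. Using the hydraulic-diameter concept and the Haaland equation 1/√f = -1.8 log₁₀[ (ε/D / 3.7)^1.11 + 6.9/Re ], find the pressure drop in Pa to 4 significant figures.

Hydraulic diameter D_h = 4A/P = 4·(0.3541·0.3091)/(2·(0.3541+0.3091)) = 0.4378/1.326 = 0.3301 m.
Re = ρVD_h/μ = 912.2·2.228·0.3301/0.0265 = 2.531e+04.
ε/D_h = 8.2e-05/0.3301 = 0.000248; Haaland gives 1/√f = -1.8 log₁₀[2.33e-05+0.000273] = 6.352, so f = 0.02478.
ΔP = f(L/D_h)(ρV²/2) = 0.02478·161.4/0.3301·2264 = 2.744e+04 Pa.

ΔP ≈ 27440 Pa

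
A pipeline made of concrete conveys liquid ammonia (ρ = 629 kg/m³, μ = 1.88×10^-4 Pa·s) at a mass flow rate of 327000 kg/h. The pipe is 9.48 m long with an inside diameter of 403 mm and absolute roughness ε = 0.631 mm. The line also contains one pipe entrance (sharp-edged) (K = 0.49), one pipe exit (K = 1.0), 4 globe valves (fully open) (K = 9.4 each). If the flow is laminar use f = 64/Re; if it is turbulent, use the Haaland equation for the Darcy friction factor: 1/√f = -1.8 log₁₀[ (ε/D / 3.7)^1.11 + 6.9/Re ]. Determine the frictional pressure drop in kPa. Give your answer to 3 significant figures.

ΔP ≈ 16.0 kPa

ṁ = 327000 kg/h = 327000/3600 = 90.83 kg/s.
A = πD²/4 = π(0.403)²/4 = 0.1276 m²; mean velocity V = ṁ/(ρA) = 90.83/(629 · 0.1276) = 1.132 m/s.
Reynolds number Re = ρVD/μ = 629 · 1.132 · 0.403 / 0.000188 = 1.526e+06.
Re > 4000 → turbulent. Relative roughness ε/D = 0.000631/0.403 = 0.00157. Haaland: 1/√f = -1.8 log₁₀[(0.00157/3.7)^1.11 + 6.9/1.526e+06] = -1.8 log₁₀[0.00018 + 4.52e-06] = 6.721, so f = 0.02214.
Total minor-loss coefficient ΣK = 1·0.49 + 1·1 + 4·9.4 = 39.1.
ΔP = [f·L/D + ΣK]·(ρV²/2) = [0.02214·9.48/0.403 + 39.1]·(629·1.132²/2) = [0.5208 + 39.1]·403.1 = 1.597e+04 Pa.
ΔP = 1.597e+04 Pa = 16.0 kPa.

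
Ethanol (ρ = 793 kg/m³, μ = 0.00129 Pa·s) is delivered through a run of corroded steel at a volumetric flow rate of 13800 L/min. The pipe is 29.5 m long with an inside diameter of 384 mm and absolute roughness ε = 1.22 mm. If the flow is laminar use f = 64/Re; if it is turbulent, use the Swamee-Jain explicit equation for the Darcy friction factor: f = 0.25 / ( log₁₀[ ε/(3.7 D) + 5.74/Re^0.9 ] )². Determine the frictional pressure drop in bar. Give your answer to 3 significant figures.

Q = 13800 L/min = 13800/60000 = 0.23 m³/s.
Cross-sectional area A = πD²/4 = π(0.384)²/4 = 0.1158 m²; mean velocity V = Q/A = 0.23/0.1158 = 1.986 m/s.
Reynolds number Re = ρVD/μ = 793 · 1.986 · 0.384 / 0.00129 = 4.688e+05.
Re > 4000 → turbulent. Relative roughness ε/D = 0.00122/0.384 = 0.00318. Swamee-Jain: f = 0.25/(log₁₀[0.00318/3.7 + 5.74/4.688e+05^0.9])² = 0.25/(log₁₀[0.000859 + 4.52e-05])² = 0.25/(-3.044)² = 0.02698.
Darcy-Weisbach: ΔP = f(L/D)(ρV²/2) = 0.02698·(29.5/0.384)·(793·1.986²/2) = 0.02698·76.82·1564 = 3242 Pa.
ΔP = 3242 Pa = 0.0324 bar.

ΔP ≈ 0.0324 bar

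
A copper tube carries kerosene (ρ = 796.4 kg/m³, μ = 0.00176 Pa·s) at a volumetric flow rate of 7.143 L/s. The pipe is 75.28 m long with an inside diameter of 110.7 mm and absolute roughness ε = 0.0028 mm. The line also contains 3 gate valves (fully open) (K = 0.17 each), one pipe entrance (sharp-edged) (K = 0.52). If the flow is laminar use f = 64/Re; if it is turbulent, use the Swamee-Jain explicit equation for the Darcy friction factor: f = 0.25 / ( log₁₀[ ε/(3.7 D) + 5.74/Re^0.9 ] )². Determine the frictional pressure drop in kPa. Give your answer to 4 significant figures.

ΔP ≈ 3.553 kPa

Q = 7.143 L/s = 7.143/1000 = 0.007143 m³/s.
Cross-sectional area A = πD²/4 = π(0.1107)²/4 = 0.009625 m²; mean velocity V = Q/A = 0.007143/0.009625 = 0.7422 m/s.
Reynolds number Re = ρVD/μ = 796.4 · 0.7422 · 0.1107 / 0.00176 = 3.718e+04.
Re > 4000 → turbulent. Relative roughness ε/D = 2.8e-06/0.1107 = 2.53e-05. Swamee-Jain: f = 0.25/(log₁₀[2.53e-05/3.7 + 5.74/3.718e+04^0.9])² = 0.25/(log₁₀[6.84e-06 + 0.000442])² = 0.25/(-3.348)² = 0.02231.
Total minor-loss coefficient ΣK = 3·0.17 + 1·0.52 = 1.03.
ΔP = [f·L/D + ΣK]·(ρV²/2) = [0.02231·75.28/0.1107 + 1.03]·(796.4·0.7422²/2) = [15.17 + 1.03]·219.3 = 3553 Pa.
ΔP = 3553 Pa = 3.553 kPa.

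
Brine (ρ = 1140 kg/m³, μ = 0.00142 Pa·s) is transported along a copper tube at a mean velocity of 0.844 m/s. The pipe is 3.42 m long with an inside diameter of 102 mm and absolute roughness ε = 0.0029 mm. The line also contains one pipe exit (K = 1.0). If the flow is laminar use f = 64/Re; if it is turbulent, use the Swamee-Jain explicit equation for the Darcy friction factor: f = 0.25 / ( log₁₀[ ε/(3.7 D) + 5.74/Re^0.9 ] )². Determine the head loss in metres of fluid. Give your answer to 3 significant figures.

Reynolds number Re = ρVD/μ = 1140 · 0.844 · 0.102 / 0.00142 = 6.911e+04.
Re > 4000 → turbulent. Relative roughness ε/D = 2.9e-06/0.102 = 2.84e-05. Swamee-Jain: f = 0.25/(log₁₀[2.84e-05/3.7 + 5.74/6.911e+04^0.9])² = 0.25/(log₁₀[7.68e-06 + 0.000253])² = 0.25/(-3.584)² = 0.01947.
Total minor-loss coefficient ΣK = 1·1 = 1.
ΔP = [f·L/D + ΣK]·(ρV²/2) = [0.01947·3.42/0.102 + 1]·(1140·0.844²/2) = [0.6527 + 1]·406 = 671 Pa.
Head loss h_f = ΔP/(ρg) = 671/(1140·9.81) = 0.0600 m.

h_f ≈ 0.0600 m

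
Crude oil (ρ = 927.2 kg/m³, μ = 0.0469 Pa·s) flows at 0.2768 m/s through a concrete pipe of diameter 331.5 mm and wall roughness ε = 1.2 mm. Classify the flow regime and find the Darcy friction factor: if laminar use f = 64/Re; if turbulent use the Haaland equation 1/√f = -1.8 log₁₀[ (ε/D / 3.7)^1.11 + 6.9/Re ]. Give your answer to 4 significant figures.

f ≈ 0.03528

Re = ρVD/μ = 927.2·0.2768·0.3315/0.0469 = 1814.
Re < 2300 → laminar, so f = 64/Re = 0.03528 (roughness is irrelevant in laminar flow).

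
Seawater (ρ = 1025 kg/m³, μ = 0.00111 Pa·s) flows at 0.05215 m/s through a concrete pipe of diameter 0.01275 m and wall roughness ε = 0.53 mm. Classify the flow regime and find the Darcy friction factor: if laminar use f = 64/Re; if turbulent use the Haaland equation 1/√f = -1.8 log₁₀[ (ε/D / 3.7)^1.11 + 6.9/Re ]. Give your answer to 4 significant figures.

f ≈ 0.1042

Re = ρVD/μ = 1025·0.05215·0.01275/0.00111 = 614.
Re < 2300 → laminar, so f = 64/Re = 0.1042 (roughness is irrelevant in laminar flow).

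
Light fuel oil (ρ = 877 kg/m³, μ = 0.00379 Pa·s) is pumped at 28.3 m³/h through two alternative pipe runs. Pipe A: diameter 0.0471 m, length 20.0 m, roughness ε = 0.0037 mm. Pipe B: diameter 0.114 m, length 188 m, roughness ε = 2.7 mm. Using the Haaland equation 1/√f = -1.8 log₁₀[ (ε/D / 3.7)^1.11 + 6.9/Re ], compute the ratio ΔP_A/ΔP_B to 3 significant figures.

Pipe A: V = Q/A = 0.007861/0.001742 = 4.512 m/s; Re = 4.917e+04; ε/D = 7.86e-05; Haaland → f = 0.02101; ΔP_A = f(L/D)(ρV²/2) = 7.962e+04 Pa.
Pipe B: V = Q/A = 0.007861/0.01021 = 0.7702 m/s; Re = 2.032e+04; ε/D = 0.0237; Haaland → f = 0.05373; ΔP_B = f(L/D)(ρV²/2) = 2.305e+04 Pa.
ΔP_A/ΔP_B = 7.962e+04/2.305e+04 = 3.45.

ΔP_A/ΔP_B ≈ 3.45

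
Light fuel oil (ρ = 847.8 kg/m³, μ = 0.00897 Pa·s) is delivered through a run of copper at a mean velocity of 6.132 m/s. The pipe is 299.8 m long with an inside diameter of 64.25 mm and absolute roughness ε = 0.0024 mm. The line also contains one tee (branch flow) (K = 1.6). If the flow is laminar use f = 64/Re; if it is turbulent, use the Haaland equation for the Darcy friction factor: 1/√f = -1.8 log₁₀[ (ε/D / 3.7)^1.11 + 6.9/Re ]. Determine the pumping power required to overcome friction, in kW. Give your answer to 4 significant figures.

Reynolds number Re = ρVD/μ = 847.8 · 6.132 · 0.06425 / 0.00897 = 3.724e+04.
Re > 4000 → turbulent. Relative roughness ε/D = 2.4e-06/0.06425 = 3.74e-05. Haaland: 1/√f = -1.8 log₁₀[(3.74e-05/3.7)^1.11 + 6.9/3.724e+04] = -1.8 log₁₀[2.85e-06 + 0.000185] = 6.706, so f = 0.02224.
Total minor-loss coefficient ΣK = 1·1.6 = 1.6.
ΔP = [f·L/D + ΣK]·(ρV²/2) = [0.02224·299.8/0.06425 + 1.6]·(847.8·6.132²/2) = [103.8 + 1.6]·1.594e+04 = 1.679e+06 Pa.
Q = V·A = 6.132·0.003242 = 0.01988 m³/s.
Pumping power P = QΔP = 0.01988·1.679e+06 = 33388 W = 33.39 kW.

P ≈ 33.39 kW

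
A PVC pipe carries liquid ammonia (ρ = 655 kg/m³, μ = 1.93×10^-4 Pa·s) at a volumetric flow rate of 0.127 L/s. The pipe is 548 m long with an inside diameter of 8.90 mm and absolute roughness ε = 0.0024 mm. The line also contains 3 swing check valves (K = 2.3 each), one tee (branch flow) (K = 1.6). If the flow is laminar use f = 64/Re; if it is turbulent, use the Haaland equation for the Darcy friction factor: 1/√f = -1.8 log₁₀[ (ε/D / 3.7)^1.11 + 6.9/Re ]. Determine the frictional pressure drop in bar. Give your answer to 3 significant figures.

Q = 0.127 L/s = 0.127/1000 = 0.000127 m³/s.
Cross-sectional area A = πD²/4 = π(0.0089)²/4 = 6.221e-05 m²; mean velocity V = Q/A = 0.000127/6.221e-05 = 2.041 m/s.
Reynolds number Re = ρVD/μ = 655 · 2.041 · 0.0089 / 0.000193 = 6.166e+04.
Re > 4000 → turbulent. Relative roughness ε/D = 2.4e-06/0.0089 = 0.00027. Haaland: 1/√f = -1.8 log₁₀[(0.00027/3.7)^1.11 + 6.9/6.166e+04] = -1.8 log₁₀[2.56e-05 + 0.000112] = 6.951, so f = 0.0207.
Total minor-loss coefficient ΣK = 3·2.3 + 1·1.6 = 8.5.
ΔP = [f·L/D + ΣK]·(ρV²/2) = [0.0207·548/0.0089 + 8.5]·(655·2.041²/2) = [1274 + 8.5]·1365 = 1.751e+06 Pa.
ΔP = 1.751e+06 Pa = 17.5 bar.

ΔP ≈ 17.5 bar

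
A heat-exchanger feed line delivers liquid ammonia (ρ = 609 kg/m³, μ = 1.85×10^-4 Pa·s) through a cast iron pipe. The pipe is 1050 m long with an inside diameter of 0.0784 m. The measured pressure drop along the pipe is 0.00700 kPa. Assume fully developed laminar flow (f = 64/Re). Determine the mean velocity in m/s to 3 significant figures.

For laminar flow, f = 64/Re with Re = ρVD/μ, so Darcy-Weisbach reduces to ΔP = 32μLV/D². Solving for V: V = ΔP·D²/(32μL) = 7·(0.0784)²/(32·0.000185·1050) = 0.006922 m/s.
Check: Re = ρVD/μ = 609·0.006922·0.0784/0.000185 = 1786 < 2300, so the laminar assumption holds.

V ≈ 0.00692 m/s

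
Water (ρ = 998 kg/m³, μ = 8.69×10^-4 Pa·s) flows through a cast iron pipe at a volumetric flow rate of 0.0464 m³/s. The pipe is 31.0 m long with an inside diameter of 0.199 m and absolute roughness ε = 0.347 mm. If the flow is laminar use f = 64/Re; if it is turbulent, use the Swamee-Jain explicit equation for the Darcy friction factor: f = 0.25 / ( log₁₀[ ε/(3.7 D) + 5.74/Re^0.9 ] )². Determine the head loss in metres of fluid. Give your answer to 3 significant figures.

Cross-sectional area A = πD²/4 = π(0.199)²/4 = 0.0311 m²; mean velocity V = Q/A = 0.0464/0.0311 = 1.492 m/s.
Reynolds number Re = ρVD/μ = 998 · 1.492 · 0.199 / 0.000869 = 3.409e+05.
Re > 4000 → turbulent. Relative roughness ε/D = 0.000347/0.199 = 0.00174. Swamee-Jain: f = 0.25/(log₁₀[0.00174/3.7 + 5.74/3.409e+05^0.9])² = 0.25/(log₁₀[0.000471 + 6.02e-05])² = 0.25/(-3.275)² = 0.02332.
Darcy-Weisbach: ΔP = f(L/D)(ρV²/2) = 0.02332·(31/0.199)·(998·1.492²/2) = 0.02332·155.8·1111 = 4034 Pa.
Head loss h_f = ΔP/(ρg) = 4034/(998·9.81) = 0.412 m.

h_f ≈ 0.412 m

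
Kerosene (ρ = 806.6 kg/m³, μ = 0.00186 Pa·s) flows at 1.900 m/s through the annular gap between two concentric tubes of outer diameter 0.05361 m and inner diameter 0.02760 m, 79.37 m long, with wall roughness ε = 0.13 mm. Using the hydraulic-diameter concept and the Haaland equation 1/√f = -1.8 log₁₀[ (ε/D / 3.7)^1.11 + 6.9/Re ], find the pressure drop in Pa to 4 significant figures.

ΔP ≈ 151200 Pa

Hydraulic diameter D_h = 4A/P = D_o - D_i = 0.05361 - 0.0276 = 0.02601 m.
Re = ρVD_h/μ = 806.6·1.9·0.02601/0.00186 = 2.143e+04.
ε/D_h = 0.00013/0.02601 = 0.005; Haaland gives 1/√f = -1.8 log₁₀[0.000653+0.000322] = 5.42, so f = 0.03404.
ΔP = f(L/D_h)(ρV²/2) = 0.03404·79.37/0.02601·1456 = 1.512e+05 Pa.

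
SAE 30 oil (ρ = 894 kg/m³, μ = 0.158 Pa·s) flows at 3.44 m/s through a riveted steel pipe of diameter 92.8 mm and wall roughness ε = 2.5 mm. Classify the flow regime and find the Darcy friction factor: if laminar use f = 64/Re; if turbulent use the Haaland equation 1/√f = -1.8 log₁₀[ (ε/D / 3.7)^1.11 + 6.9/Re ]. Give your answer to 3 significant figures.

Re = ρVD/μ = 894·3.44·0.0928/0.158 = 1806.
Re < 2300 → laminar, so f = 64/Re = 0.03543 (roughness is irrelevant in laminar flow).

f ≈ 0.0354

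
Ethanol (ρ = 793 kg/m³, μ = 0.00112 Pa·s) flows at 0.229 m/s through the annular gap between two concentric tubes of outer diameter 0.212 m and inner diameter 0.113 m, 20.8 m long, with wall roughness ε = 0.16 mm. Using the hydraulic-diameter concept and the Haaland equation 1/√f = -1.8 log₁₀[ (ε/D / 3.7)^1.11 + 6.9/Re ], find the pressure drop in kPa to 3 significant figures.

ΔP ≈ 0.131 kPa

Hydraulic diameter D_h = 4A/P = D_o - D_i = 0.212 - 0.113 = 0.099 m.
Re = ρVD_h/μ = 793·0.229·0.099/0.00112 = 1.605e+04.
ε/D_h = 0.00016/0.099 = 0.00162; Haaland gives 1/√f = -1.8 log₁₀[0.000187+0.00043] = 5.778, so f = 0.02995.
ΔP = f(L/D_h)(ρV²/2) = 0.02995·20.8/0.099·20.79 = 130.8 Pa.
ΔP = 0.131 kPa.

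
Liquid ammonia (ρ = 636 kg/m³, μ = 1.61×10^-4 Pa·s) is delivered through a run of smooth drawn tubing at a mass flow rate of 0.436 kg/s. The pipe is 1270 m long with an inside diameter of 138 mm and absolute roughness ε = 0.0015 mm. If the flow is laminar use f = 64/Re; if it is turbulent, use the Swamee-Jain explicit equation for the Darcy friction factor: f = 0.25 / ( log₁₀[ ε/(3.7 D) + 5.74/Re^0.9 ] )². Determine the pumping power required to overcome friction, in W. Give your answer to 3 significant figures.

A = πD²/4 = π(0.138)²/4 = 0.01496 m²; mean velocity V = ṁ/(ρA) = 0.436/(636 · 0.01496) = 0.04583 m/s.
Reynolds number Re = ρVD/μ = 636 · 0.04583 · 0.138 / 0.000161 = 2.499e+04.
Re > 4000 → turbulent. Relative roughness ε/D = 1.5e-06/0.138 = 1.09e-05. Swamee-Jain: f = 0.25/(log₁₀[1.09e-05/3.7 + 5.74/2.499e+04^0.9])² = 0.25/(log₁₀[2.94e-06 + 0.000632])² = 0.25/(-3.197)² = 0.02446.
Darcy-Weisbach: ΔP = f(L/D)(ρV²/2) = 0.02446·(1270/0.138)·(636·0.04583²/2) = 0.02446·9203·0.668 = 150.4 Pa.
Q = ṁ/ρ = 0.436/636 = 0.0006855 m³/s.
Pumping power P = QΔP = 0.0006855·150.4 = 0.1031 W = 0.103 W.

P ≈ 0.103 W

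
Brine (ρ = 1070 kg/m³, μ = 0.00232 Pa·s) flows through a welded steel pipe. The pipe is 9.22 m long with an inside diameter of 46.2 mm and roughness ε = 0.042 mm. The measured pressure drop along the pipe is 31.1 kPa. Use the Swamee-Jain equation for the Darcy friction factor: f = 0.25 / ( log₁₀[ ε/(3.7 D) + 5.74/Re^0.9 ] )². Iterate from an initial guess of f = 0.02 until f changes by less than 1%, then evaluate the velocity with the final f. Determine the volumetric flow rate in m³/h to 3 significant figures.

Q ≈ 21.6 m³/h

Rearranging Darcy-Weisbach: V = √(2·ΔP·D/(f·L·ρ)). With ε/D = 4.2e-05/0.0462 = 0.000909, iterate starting from f = 0.02:
  f = 0.02 → V = √(2·3.11e+04·0.0462/(0.02·9.22·1070)) = 3.816 m/s; Re = ρVD/μ = 8.132e+04; f → 0.0225
  f = 0.0225 → V = 3.598 m/s; Re = 7.666e+04; f → 0.02265
Converged (Δf/f < 1%). With the final f = 0.02265: V = √(2·3.11e+04·0.0462/(0.02265·9.22·1070)) = 3.586 m/s.
Q = V·A = 3.586·(π/4·0.0462²) = 0.006011 m³/s = 21.6 m³/h.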